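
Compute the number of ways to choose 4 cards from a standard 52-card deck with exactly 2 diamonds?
57,798

Solution: 13 diamonds and 39 non-diamonds: C(13,2) × C(39,2) = 78 × 741 = 57,798.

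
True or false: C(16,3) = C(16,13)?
C(16,3) = C(16,16-3) by the symmetry property; both equal 560.

Answer: True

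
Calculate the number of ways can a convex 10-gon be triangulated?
1,430

Working:
Using the Catalan number formula: C_n = C(2n, n) / (n+1)
C_8 = C(16, 8) / (8+1)
     = 12870 / 9
     = 1,430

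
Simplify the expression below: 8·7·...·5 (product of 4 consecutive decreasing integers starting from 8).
This is P(8,4) = 8!/(4)! = 1,680.
Final answer: 1,680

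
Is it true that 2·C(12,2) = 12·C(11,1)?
True

Explanation: Absorption identity k·C(n,k) = n·C(n-1,k-1). LHS = 2·66 = 132; RHS = 12·11 = 132.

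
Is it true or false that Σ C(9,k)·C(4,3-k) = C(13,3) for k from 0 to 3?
Vandermonde's identity gives C(13,3) = 286; RHS C(13,3) = 286.

Answer: True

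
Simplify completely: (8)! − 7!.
(8)! − 7! = (8)·7! − 7! = (8−1)·7! = 7·7! = 35,280.
Final answer: 35,280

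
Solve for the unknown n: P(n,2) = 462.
22

Reasoning: P(n,2) = n(n−1) is increasing in n; n(n−1) ≈ (n−0.5)^2 = 462 gives n ≈ 22.0. Check: P(20,2) = 380, P(21,2) = 420, P(22,2) = 462 ✓. So n = 22.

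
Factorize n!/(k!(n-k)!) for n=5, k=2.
This is the binomial coefficient C(5,2) = 10.
Final answer: C(5,2) = 10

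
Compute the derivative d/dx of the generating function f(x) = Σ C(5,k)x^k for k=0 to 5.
Term-by-term differentiation gives Σ k·C(5,k)x^{k-1} for k=1 to 5.
Final answer: Σ k·C(5,k)x^(k-1) for k=1 to 5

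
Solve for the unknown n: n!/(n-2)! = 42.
7
n!/(n-2)! = n×(n-1), a product of 2 consecutive integers ≈ (n−0.5)^2. 42^(1/2) + 0.5 ≈ 7.0; check n = 7: 7×6 = 42 ✓. So n = 7.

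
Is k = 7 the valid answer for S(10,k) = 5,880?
Yes

Working:
S(10,7) = 7·S(9,7) + S(9,6) = 7·462 + 2,646 = 5,880, which equals 5,880.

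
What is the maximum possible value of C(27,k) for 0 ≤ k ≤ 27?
Maximum at k = 13 or k = 14: C(27,13) = 20,058,300.

Answer: 20,058,300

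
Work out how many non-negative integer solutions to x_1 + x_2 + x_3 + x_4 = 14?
680
C(14+4-1, 4-1) = 680.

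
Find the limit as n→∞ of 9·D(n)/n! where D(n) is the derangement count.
9/e

Explanation: D(n)/n! → 1/e, so 9·D(n)/n! → 9/e.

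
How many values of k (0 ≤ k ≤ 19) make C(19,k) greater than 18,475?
8

Explanation: Row 19 is unimodal and symmetric about k=19/2. C(19,5)=11,628 ≤ 18,475; C(19,6)=27,132 > 18,475; by symmetry C(19,k) > 18,475 for k = 6..13. That's 13 - 6 + 1 = 8 values.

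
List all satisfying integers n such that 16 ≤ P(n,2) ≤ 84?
5, 6, 7, 8, 9

Explanation: P(4,2)=12; P(5,2)=20; P(6,2)=30; P(7,2)=42; P(8,2)=56; P(9,2)=72; P(10,2)=90. So valid n = 5, 6, 7, 8, 9.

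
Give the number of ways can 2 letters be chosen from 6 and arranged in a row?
30

P(6,2) = 6!/(6-2)! = 30.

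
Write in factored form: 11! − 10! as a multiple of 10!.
10 × 10! = 36,288,000

Solution: 11! − 10! = 11·10! − 10! = (11 − 1)·10! = 10 × 10! = 36,288,000.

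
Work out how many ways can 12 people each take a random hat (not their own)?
176,214,841

Solution: Using D(n) = (n-1)[D(n-1) + D(n-2)]:
D(12) = (12-1) × [D(11) + D(10)]
      = 11 × [14684570 + 1334961]
      = 11 × 16019531
      = 176,214,841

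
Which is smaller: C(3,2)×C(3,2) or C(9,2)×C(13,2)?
C(3,2)×C(3,2)

Reasoning: C(3,2)×C(3,2)=9, C(9,2)×C(13,2)=2,808.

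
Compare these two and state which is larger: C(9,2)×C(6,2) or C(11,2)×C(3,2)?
C(9,2)×C(6,2)

Solution: C(9,2)×C(6,2)=540, C(11,2)×C(3,2)=165.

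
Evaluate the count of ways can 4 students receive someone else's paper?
9

Explanation: Using D(n) = (n-1)[D(n-1) + D(n-2)]:
D(4) = (4-1) × [D(3) + D(2)]
      = 3 × [2 + 1]
      = 3 × 3
      = 9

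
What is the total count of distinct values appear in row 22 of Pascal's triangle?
Row 22 has entries C(22,0)..C(22,22); by symmetry C(22,k)=C(22,22-k), giving 12 distinct values.
Final answer: 12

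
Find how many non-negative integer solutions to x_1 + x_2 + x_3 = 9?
C(9+3-1, 3-1) = 55.

Answer: 55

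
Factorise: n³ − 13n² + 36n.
n(n − 4)(n − 9)

Solution: n³ − 13n² + 36n = n(n² − 13n + 36) = n(n − 4)(n − 9).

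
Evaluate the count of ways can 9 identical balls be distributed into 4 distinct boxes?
220

Solution: C(9+4-1, 4-1) = C(12, 3) = 220.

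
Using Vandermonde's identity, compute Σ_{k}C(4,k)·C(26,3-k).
4,060

Explanation: = C(4+26,3) = C(30,3) = 4,060.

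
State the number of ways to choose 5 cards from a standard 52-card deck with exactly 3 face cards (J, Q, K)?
171,600

12 face cards and 40 non-face cards: C(12,3) × C(40,2) = 220 × 780 = 171,600.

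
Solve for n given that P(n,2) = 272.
17

Explanation: P(n,2) = n(n−1) is increasing in n; n(n−1) ≈ (n−0.5)^2 = 272 gives n ≈ 17.0. Check: P(15,2) = 210, P(16,2) = 240, P(17,2) = 272 ✓. So n = 17.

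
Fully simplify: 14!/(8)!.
2,162,160

Reasoning: This equals 14×13×...×9 = 2,162,160.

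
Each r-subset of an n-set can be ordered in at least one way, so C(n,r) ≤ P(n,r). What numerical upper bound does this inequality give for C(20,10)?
670,442,572,800

Solution: P(20,10) = 20·19·18·17·16·15·14·13·12·11 = 670,442,572,800, so C(20,10) ≤ 670,442,572,800. (The bound is loose by a factor of 10! = 3,628,800: C(20,10) = 670,442,572,800/3,628,800 = 184,756.)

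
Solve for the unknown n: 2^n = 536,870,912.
29

536,870,912 = 1,024 × 1,024 × 512 = 2^10 × 2^10 × 2^9 = 2^29, so n = 29.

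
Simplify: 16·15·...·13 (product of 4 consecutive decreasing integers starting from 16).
This is P(16,4) = 16!/(12)! = 43,680.

Answer: 43,680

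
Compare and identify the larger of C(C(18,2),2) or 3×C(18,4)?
C(C(18,2),2)

Working:
C(C(18,2),2)=11,628, 3×C(18,4)=9,180.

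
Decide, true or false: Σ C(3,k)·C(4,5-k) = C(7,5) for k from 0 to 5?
True

Working:
Vandermonde's identity gives C(7,5) = 21; RHS C(7,5) = 21.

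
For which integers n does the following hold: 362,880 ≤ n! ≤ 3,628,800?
9, 10

Explanation: n! is strictly increasing; 9! = 362,880 and 10! = 3,628,800, so valid n = 9, 10.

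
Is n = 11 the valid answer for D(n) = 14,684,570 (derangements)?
Yes

Reasoning: D(11) = (11-1)·[D(10) + D(9)] = 10·[1,334,961 + 133,496] = 14,684,570, which equals 14,684,570.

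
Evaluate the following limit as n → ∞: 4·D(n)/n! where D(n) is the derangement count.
4/e

D(n)/n! → 1/e, so 4·D(n)/n! → 4/e.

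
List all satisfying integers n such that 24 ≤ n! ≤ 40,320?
n! is strictly increasing; 4! = 24 and 8! = 40,320, so valid n = 4, 5, 6, 7, 8.
Final answer: 4, 5, 6, 7, 8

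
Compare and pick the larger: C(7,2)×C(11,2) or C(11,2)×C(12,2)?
C(7,2)×C(11,2)=1,155, C(11,2)×C(12,2)=3,630.
Final answer: C(11,2)×C(12,2)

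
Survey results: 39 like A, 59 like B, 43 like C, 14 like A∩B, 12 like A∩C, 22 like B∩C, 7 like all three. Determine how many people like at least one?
100

Reasoning: |A∪B∪C| = 39+59+43-14-12-22+7 = 100.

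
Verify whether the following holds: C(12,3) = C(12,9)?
True
Symmetry C(n,k) = C(n,n-k): C(12,3) = 220 and C(12,9) = 220. Both sides agree, so the statement holds.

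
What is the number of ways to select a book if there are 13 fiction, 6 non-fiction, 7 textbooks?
26

Solution: By the addition principle: 13 + 6 + 7 = 26.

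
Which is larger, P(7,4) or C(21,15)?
C(21,15)

P(7,4)=840, C(21,15)=54,264.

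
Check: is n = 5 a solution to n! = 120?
Yes

Explanation: 5! = 5·4! = 5·24 = 120, which equals 120.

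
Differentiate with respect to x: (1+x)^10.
10(1+x)^9

Solution: Using the power rule: d/dx (1+x)^10 = 10(1+x)^{9}.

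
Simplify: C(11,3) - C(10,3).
45

Working:
C(11,3) - C(10,3) = C(10,2) = 45.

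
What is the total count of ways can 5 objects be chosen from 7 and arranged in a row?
2,520

Reasoning: P(7,5) = 7!/(7-5)! = 2,520.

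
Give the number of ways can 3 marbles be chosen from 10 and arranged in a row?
720

Reasoning: P(10,3) = 10!/(10-3)! = 720.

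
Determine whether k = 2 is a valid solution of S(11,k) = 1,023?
S(11,2) = 2·S(10,2) + S(10,1) = 2·511 + 1 = 1,023, which equals 1,023.
Final answer: Yes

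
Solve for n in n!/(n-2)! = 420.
21
n!/(n-2)! = n×(n-1), a product of 2 consecutive integers ≈ (n−0.5)^2. 420^(1/2) + 0.5 ≈ 21.0; check n = 21: 21×20 = 420 ✓. So n = 21.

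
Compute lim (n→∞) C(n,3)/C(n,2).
∞

C(n,3)/C(n,2) = (n-2)/3 → ∞ as n → ∞.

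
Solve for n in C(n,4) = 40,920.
C(n,4) = n(n−1)(n−2)(n−3)/4! is increasing in n, and n(n−1)(n−2)(n−3) = 4!·40,920 = 982,080 ≈ (n−1.5)^4 gives n ≈ 33.0. Check: C(31,4) = 31,465, C(32,4) = 35,960, C(33,4) = 40,920 ✓. So n = 33.
Final answer: 33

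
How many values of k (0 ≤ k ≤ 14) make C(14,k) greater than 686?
7

Explanation: Row 14 is unimodal and symmetric about k=14/2. C(14,3)=364 ≤ 686; C(14,4)=1,001 > 686; by symmetry C(14,k) > 686 for k = 4..10. That's 10 - 4 + 1 = 7 values.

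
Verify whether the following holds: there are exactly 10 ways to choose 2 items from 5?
C(5,2) = 10.
Final answer: True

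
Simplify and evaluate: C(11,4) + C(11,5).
792

By Pascal's identity: C(12,5) = 792.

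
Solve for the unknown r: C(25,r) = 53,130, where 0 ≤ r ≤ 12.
5

C(25,r) is increasing for 0 ≤ r ≤ 12. Stepping up (C(25,r+1) = C(25,r)·(25−r)/(r+1)): C(25,1) = 25, C(25,2) = 300, C(25,3) = 2,300, C(25,4) = 12,650, C(25,5) = 53,130 ✓. So r = 5.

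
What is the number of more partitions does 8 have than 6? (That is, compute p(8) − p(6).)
11

Solution: Pentagonal recurrence p(n) = p(n−1) + p(n−2) − p(n−5) − p(n−7) + …: p(8) = p(7) + p(6) − p(3) − p(1) = 15 + 11 − 3 − 1 = 22.
p(6) = p(5) + p(4) − p(1) = 7 + 5 − 1 = 11.
Difference = 22 − 11 = 11.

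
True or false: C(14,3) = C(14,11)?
C(14,3) = C(14,14-3) by the symmetry property; both equal 364.

Answer: True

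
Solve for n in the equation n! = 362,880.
n! is strictly increasing. 7! = 5,040, 8! = 40,320, 9! = 362,880 ✓. So n = 9.
Final answer: 9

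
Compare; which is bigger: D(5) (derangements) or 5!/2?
5!/2
D(5) = (5-1)·[D(4) + D(3)] = 4·[9 + 2] = 44; 5!/2 = 120/2 = 60.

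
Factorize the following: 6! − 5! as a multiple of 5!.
5 × 5! = 600

Explanation: 6! − 5! = 6·5! − 5! = (6 − 1)·5! = 5 × 5! = 600.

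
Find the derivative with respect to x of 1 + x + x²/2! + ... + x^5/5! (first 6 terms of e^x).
1 + x + x²/2! + ... + x^4/4!
Differentiating term by term gives the first 5 terms of e^x.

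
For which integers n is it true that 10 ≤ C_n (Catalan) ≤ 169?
4, 5, 6
C_3=5; C_4=14; C_5=42; C_6=132; C_7=429. So valid n = 4, 5, 6.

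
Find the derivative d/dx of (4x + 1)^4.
16(4x + 1)^3

Chain rule: 4(4x+1)^{3} × 4 = 16(4x+1)^{3}.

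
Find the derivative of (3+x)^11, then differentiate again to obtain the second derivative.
110(3+x)^9

Solution: First derivative: 11(3+x)^{10}. Second derivative: 11·10·(3+x)^{9} = 110(3+x)^{9}.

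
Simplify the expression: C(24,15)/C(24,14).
2/3

C(n,k+1)/C(n,k) = (n−k)/(k+1). Here (24−14)/(14+1) = 10/15 = 2/3.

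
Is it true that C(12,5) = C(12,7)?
True
Symmetry C(n,k) = C(n,n-k): C(12,5) = 792 and C(12,7) = 792. Both sides agree, so the statement holds.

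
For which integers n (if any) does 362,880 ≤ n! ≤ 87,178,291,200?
9, 10, 11, 12, 13, 14

Explanation: n! is strictly increasing; 9! = 362,880 and 14! = 87,178,291,200, so valid n = 9, 10, 11, 12, 13, 14.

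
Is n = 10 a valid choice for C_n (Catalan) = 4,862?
C_10 = C(20,10)/(10+1) = 184,756/11 = 16,796, which does not equal 4,862.
Final answer: No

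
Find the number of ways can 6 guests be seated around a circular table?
120

Reasoning: Circular arrangements: (6-1)! = 120.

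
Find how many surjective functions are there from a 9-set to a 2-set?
Onto functions = 2! × S(9,2)
First compute S(9,2) via recurrence:
Using the Stirling recurrence: S(n,k) = k·S(n-1,k) + S(n-1,k-1)
S(9,2) = 2·S(8,2) + S(8,1)
         = 2·127 + 1
         = 254 + 1
         = 255
Then: 2 × 255 = 510

Answer: 510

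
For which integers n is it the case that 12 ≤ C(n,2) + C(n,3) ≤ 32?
5

Working:
C(4,2)+C(4,3)=10; C(5,2)+C(5,3)=20; C(6,2)+C(6,3)=35. So valid n = 5.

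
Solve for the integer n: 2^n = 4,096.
4,096 = 1,024 × 4 = 2^10 × 2^2 = 2^12, so n = 12.

Answer: 12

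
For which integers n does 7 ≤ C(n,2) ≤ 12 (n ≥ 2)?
C(4,2)=6; C(5,2)=10; C(6,2)=15. So valid n = 5.

Answer: 5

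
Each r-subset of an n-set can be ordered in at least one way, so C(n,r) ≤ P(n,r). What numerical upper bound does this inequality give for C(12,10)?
239,500,800

Solution: P(12,10) = 12·11·10·9·8·7·6·5·4·3 = 239,500,800, so C(12,10) ≤ 239,500,800. (The bound is loose by a factor of 10! = 3,628,800: C(12,10) = 239,500,800/3,628,800 = 66.)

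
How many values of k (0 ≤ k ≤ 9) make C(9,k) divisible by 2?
6

Working:
Checking C(9,k) mod 2 for k = 0..9: divisible at k = 2, 3, 4, 5, 6, 7. That's 6 values.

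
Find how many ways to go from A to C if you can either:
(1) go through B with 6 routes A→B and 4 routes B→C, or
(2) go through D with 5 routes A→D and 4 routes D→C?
Route via B: 6×4=24. Route via D: 5×4=20. Total: 44.
Final answer: 44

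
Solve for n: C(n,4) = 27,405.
30

Working:
C(n,4) = n(n−1)(n−2)(n−3)/4! is increasing in n, and n(n−1)(n−2)(n−3) = 4!·27,405 = 657,720 ≈ (n−1.5)^4 gives n ≈ 30.0. Check: C(28,4) = 20,475, C(29,4) = 23,751, C(30,4) = 27,405 ✓. So n = 30.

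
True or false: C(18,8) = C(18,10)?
C(18,8) = C(18,18-8) by the symmetry property; both equal 43,758.
Final answer: True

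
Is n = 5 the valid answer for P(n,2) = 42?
No

P(5,2) = 5·4 = 20, which does not equal 42.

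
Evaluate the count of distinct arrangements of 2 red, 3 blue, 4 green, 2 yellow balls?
69,300

Working:
Multinomial: 11!/(2! × 3! × 4! × 2!) = 69,300.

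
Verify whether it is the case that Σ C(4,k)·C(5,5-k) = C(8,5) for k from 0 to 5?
Vandermonde's identity gives C(9,5) = 126; RHS C(8,5) = 56.
Final answer: False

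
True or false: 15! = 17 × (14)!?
15! = 15 × 14! = 1,307,674,368,000, but 17 × 14! = 1,482,030,950,400.

Answer: False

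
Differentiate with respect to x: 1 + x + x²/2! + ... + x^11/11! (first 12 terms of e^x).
1 + x + x²/2! + ... + x^10/10!

Solution: Differentiating term by term gives the first 11 terms of e^x.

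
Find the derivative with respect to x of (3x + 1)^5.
Chain rule: 5(3x+1)^{4} × 3 = 15(3x+1)^{4}.

Answer: 15(3x + 1)^4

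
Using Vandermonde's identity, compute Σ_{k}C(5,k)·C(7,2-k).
66
= C(5+7,2) = C(12,2) = 66.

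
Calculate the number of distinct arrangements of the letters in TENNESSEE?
3,780

Reasoning: Word has 9 letters (T=1, E=4, N=2, S=2). Arrangements: 9!/Π(k!) = 3,780.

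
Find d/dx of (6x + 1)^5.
30(6x + 1)^4

Solution: Chain rule: 5(6x+1)^{4} × 6 = 30(6x+1)^{4}.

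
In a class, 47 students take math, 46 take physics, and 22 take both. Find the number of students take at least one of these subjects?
71

Working:
|A∪B| = |A|+|B|-|A∩B| = 47+46-22 = 71.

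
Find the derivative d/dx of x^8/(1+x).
(8x^7(1+x) - x^8)/(1+x)²

Working:
Quotient rule: [8x^{7}(1+x) - x^8]/(1+x)².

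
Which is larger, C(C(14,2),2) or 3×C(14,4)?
C(C(14,2),2)
C(C(14,2),2)=4,095, 3×C(14,4)=3,003.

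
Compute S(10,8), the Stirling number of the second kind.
Using the Stirling recurrence: S(n,k) = k·S(n-1,k) + S(n-1,k-1)
S(10,8) = 8·S(9,8) + S(9,7)
         = 8·36 + 462
         = 288 + 462
         = 750
Final answer: 750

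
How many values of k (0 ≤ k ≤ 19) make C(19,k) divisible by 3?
14

Explanation: Checking C(19,k) mod 3 for k = 0..19: divisible at k = 2, 3, 4, 5, 6, 7, 8, 11, 12, 13, 14, 15, 16, 17. That's 14 values.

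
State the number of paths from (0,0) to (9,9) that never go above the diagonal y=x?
4,862

Counted by the Catalan number C_9: C_9 = C(18,9)/(9+1) = 48,620/10 = 4,862.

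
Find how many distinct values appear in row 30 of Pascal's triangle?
16
Row 30 has entries C(30,0)..C(30,30); by symmetry C(30,k)=C(30,30-k), giving 16 distinct values.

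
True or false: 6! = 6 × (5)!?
True

Reasoning: By definition n! = n × (n-1)!, so 6! = 6 × 5!.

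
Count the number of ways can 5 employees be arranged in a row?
120

Solution: Arrangements of 5 distinct objects: 5! = 120.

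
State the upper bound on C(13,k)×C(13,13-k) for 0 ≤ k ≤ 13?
2,944,656

Explanation: C(13,k)·C(13,13-k) = C(13,k)², maximised at the centre k = 6: C(13,6)² = 2,944,656.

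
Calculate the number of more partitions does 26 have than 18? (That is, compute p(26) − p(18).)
2,051

Reasoning: Pentagonal recurrence p(n) = p(n−1) + p(n−2) − p(n−5) − p(n−7) + …: p(26) = p(25) + p(24) − p(21) − p(19) + p(14) + p(11) − p(4) − p(0) = 1,958 + 1,575 − 792 − 490 + 135 + 56 − 5 − 1 = 2,436.
p(18) = p(17) + p(16) − p(13) − p(11) + p(6) + p(3) = 297 + 231 − 101 − 56 + 11 + 3 = 385.
Difference = 2,436 − 385 = 2,051.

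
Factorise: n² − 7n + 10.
(n − 2)(n − 5)

Seek roots whose sum is 7 and product is 10: (2, 5). So n² − 7n + 10 = (n − 2)(n − 5).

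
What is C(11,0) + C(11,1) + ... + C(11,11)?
2,048

Sum of binomial coefficients = 2^11 = 2,048.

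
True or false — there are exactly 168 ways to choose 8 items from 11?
C(11,8) = 165 ≠ 168.

Answer: False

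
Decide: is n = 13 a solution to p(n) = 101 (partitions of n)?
Yes

Working:
Pentagonal recurrence p(n) = p(n−1) + p(n−2) − p(n−5) − p(n−7) + …: p(13) = p(12) + p(11) − p(8) − p(6) + p(1) = 77 + 56 − 22 − 11 + 1 = 101, which equals 101.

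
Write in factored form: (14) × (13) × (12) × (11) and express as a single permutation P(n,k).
P(14,4) = 14!/(10)!

Explanation: Product of 4 consecutive descending integers starting at 14: P(14,4) = 14!/10! = 24,024.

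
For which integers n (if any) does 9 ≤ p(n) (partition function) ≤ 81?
6, 7, 8, 9, 10, 11, 12

Reasoning: Tabulating p(n) via p(n) = p(n−1) + p(n−2) − p(n−5) − p(n−7) + …: p(5)=7; p(6)=11; p(7)=15; p(8)=22; p(9)=30; p(10)=42; p(11)=56; p(12)=77; p(13)=101. So valid n = 6, 7, 8, 9, 10, 11, 12.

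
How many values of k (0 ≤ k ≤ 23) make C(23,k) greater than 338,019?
8

Explanation: Row 23 is unimodal and symmetric about k=23/2. C(23,7)=245,157 ≤ 338,019; C(23,8)=490,314 > 338,019; by symmetry C(23,k) > 338,019 for k = 8..15. That's 15 - 8 + 1 = 8 values.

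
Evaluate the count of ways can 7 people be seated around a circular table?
720

Working:
Circular arrangements: (7-1)! = 720.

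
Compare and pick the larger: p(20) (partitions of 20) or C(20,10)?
Pentagonal recurrence p(n) = p(n−1) + p(n−2) − p(n−5) − p(n−7) + …: p(20) = p(19) + p(18) − p(15) − p(13) + p(8) + p(5) = 490 + 385 − 176 − 101 + 22 + 7 = 627; C(20,10) = 184,756.
Final answer: C(20,10)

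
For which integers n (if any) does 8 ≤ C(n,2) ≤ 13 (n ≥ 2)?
5

C(4,2)=6; C(5,2)=10; C(6,2)=15. So valid n = 5.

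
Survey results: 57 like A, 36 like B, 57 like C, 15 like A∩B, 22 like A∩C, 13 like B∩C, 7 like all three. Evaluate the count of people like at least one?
107

Solution: |A∪B∪C| = 57+36+57-15-22-13+7 = 107.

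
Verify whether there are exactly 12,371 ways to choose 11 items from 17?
False

C(17,11) = 12,376 ≠ 12371.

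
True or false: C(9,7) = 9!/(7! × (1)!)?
The correct denominator is 7!×2!, giving C(9,7) = 36; the stated RHS is 9!/(7!×1!) = 72 ≠ 36, so the statement does not hold.

Answer: False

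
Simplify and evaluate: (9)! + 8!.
403,200

Explanation: (9)! + 8! = (9)·8! + 8! = (9+1)·8! = 10·8! = 403,200.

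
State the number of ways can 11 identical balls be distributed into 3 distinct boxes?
78

Working:
C(11+3-1, 3-1) = C(13, 2) = 78.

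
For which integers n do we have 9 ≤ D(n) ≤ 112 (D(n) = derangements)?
4, 5

Using D(n) = (n−1)[D(n−1) + D(n−2)] with D(1)=0, D(2)=1: D(3)=2; D(4)=9; D(5)=44; D(6)=265. So valid n = 4, 5.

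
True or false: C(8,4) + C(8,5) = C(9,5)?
Pascal's identity: LHS = 70 + 56 = 126; RHS = C(9,5) = 126. Both sides agree, so the statement holds.
Final answer: True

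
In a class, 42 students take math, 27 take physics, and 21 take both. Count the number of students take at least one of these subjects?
48

Working:
|A∪B| = |A|+|B|-|A∩B| = 42+27-21 = 48.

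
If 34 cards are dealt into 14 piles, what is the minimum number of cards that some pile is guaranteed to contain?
3

Explanation: Pigeonhole: ⌈34/14⌉ = 3.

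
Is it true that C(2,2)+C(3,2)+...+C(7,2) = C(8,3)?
True

Hockey stick identity gives Σ = C(8,3) = 56; RHS C(8,3) = 56.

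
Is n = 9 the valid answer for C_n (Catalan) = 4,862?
C_9 = C(18,9)/(9+1) = 48,620/10 = 4,862, which equals 4,862.
Final answer: Yes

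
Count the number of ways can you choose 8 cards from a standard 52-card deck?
752,538,150

Solution: C(52,8) = 752,538,150.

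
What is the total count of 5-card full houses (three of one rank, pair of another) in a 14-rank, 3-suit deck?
546

Triple rank: 14. Triple suits: C(3,3)=1. Pair rank: 13. Pair suits: C(3,2)=3. Total: 546.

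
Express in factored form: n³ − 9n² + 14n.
n(n − 2)(n − 7)

Solution: n³ − 9n² + 14n = n(n² − 9n + 14) = n(n − 2)(n − 7).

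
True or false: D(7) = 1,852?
False

Reasoning: Derangements of 7 elements: D(7) = (7-1)·[D(6) + D(5)] = 6·[265 + 44] = 1,854.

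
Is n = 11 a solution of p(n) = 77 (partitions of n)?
No

Working:
Pentagonal recurrence p(n) = p(n−1) + p(n−2) − p(n−5) − p(n−7) + …: p(11) = p(10) + p(9) − p(6) − p(4) = 42 + 30 − 11 − 5 = 56, which does not equal 77.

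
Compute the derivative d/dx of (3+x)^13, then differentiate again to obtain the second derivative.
First derivative: 13(3+x)^{12}. Second derivative: 13·12·(3+x)^{11} = 156(3+x)^{11}.

Answer: 156(3+x)^11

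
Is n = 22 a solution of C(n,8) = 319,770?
Yes
C(22,8) = 22·21·20·19·18·17·16·15/8! = 12,893,126,400/40,320 = 319,770, which equals 319,770.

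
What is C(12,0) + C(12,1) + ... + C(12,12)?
Sum of binomial coefficients = 2^12 = 4,096.
Final answer: 4,096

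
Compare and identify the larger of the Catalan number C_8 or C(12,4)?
C_8

Working:
C_8 = C(16,8)/(8+1) = 12,870/9 = 1,430; C(12,4) = 495.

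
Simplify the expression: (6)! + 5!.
840

(6)! + 5! = (6)·5! + 5! = (6+1)·5! = 7·5! = 840.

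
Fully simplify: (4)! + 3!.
30

Explanation: (4)! + 3! = (4)·3! + 3! = (4+1)·3! = 5·3! = 30.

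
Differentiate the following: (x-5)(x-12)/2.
d/dx[(x-5)(x-12)] = (x-12) + (x-5) = 2x - 17. Dividing by 2 gives (2x - 17)/2.
Final answer: (2x - 17)/2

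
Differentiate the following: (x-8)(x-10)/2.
d/dx[(x-8)(x-10)] = (x-10) + (x-8) = 2x - 18. Dividing by 2 gives (2x - 18)/2.

Answer: (2x - 18)/2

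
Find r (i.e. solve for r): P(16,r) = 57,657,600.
7
P(16,r) = 16·15·…·(16−r+1), a product of r factors. Multiplying down from 16: 16 = 16; 16·15 = 240; 16·15·14 = 3,360; 16·15·14·13 = 43,680; 16·15·14·13·12 = 524,160; 16·15·14·13·12·11 = 5,765,760; 16·15·14·13·12·11·10 = 57,657,600 ✓ (7 factors). So r = 7.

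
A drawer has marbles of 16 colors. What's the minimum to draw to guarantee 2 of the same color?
17

Reasoning: Worst case: 1 of each = 16. One more: 17.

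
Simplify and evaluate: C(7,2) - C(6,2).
C(7,2) - C(6,2) = C(6,1) = 6.

Answer: 6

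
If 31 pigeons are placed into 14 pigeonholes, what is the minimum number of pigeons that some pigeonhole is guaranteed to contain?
3

Pigeonhole: ⌈31/14⌉ = 3.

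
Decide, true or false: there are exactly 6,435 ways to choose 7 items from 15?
True
C(15,7) = 6,435.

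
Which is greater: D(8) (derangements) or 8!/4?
D(8)

Explanation: D(8) = (8-1)·[D(7) + D(6)] = 7·[1,854 + 265] = 14,833; 8!/4 = 40,320/4 = 10,080.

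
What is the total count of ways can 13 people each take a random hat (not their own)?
2,290,792,932

Solution: Using D(n) = (n-1)[D(n-1) + D(n-2)]:
D(13) = (13-1) × [D(12) + D(11)]
      = 12 × [176214841 + 14684570]
      = 12 × 190899411
      = 2,290,792,932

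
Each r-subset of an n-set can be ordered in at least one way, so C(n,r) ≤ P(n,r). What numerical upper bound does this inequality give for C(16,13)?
3,487,131,648,000

Reasoning: P(16,13) = 16·15·14·13·12·11·10·9·8·7·6·5·4 = 3,487,131,648,000, so C(16,13) ≤ 3,487,131,648,000. (The bound is loose by a factor of 13! = 6,227,020,800: C(16,13) = 3,487,131,648,000/6,227,020,800 = 560.)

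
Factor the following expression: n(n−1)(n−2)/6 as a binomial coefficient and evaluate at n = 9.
C(n,3); C(9,3) = 84

Working:
n(n−1)(n−2)/6 = n!/(3!(n−3)!) = C(n,3). At n = 9: C(9,3) = 84.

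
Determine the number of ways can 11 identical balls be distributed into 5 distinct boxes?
1,365
C(11+5-1, 5-1) = C(15, 4) = 1,365.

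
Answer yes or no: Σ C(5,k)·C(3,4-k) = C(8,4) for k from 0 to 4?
Yes

Explanation: Vandermonde's identity gives C(8,4) = 70; RHS C(8,4) = 70.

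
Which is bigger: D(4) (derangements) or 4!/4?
D(4) = (4-1)·[D(3) + D(2)] = 3·[2 + 1] = 9; 4!/4 = 24/4 = 6.
Final answer: D(4)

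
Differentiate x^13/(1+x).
(13x^12(1+x) - x^13)/(1+x)²
Quotient rule: [13x^{12}(1+x) - x^13]/(1+x)².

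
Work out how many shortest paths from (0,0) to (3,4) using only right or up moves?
35

Working:
Choose 3 rights from 7 moves: C(7,3) = 35.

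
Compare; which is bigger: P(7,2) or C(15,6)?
P(7,2)=42, C(15,6)=5,005.

Answer: C(15,6)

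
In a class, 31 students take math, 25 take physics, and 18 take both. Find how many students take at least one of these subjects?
38

Working:
|A∪B| = |A|+|B|-|A∩B| = 31+25-18 = 38.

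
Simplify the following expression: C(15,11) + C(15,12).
1,820

Reasoning: By Pascal's identity: C(16,12) = 1,820.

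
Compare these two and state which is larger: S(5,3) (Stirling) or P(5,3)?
P(5,3)

Explanation: S(5,3) = 3·S(4,3) + S(4,2) = 3·6 + 7 = 25; P(5,3) = 60.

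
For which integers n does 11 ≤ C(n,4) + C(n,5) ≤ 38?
6

Explanation: C(5,4)+C(5,5)=6; C(6,4)+C(6,5)=21; C(7,4)+C(7,5)=56. So valid n = 6.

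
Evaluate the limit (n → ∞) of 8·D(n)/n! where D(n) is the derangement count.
8/e

D(n)/n! → 1/e, so 8·D(n)/n! → 8/e.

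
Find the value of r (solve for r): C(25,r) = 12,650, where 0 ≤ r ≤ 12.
4
C(25,r) is increasing for 0 ≤ r ≤ 12. Stepping up (C(25,r+1) = C(25,r)·(25−r)/(r+1)): C(25,1) = 25, C(25,2) = 300, C(25,3) = 2,300, C(25,4) = 12,650 ✓. So r = 4.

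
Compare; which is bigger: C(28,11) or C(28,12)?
C(28,12)

Solution: C(28,11)=21,474,180, C(28,12)=30,421,755.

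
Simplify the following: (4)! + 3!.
30

Working:
(4)! + 3! = (4)·3! + 3! = (4+1)·3! = 5·3! = 30.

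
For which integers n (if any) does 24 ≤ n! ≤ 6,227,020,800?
n! is strictly increasing; 4! = 24 and 13! = 6,227,020,800, so valid n = 4, 5, 6, 7, 8, 9, 10, 11, 12, 13.
Final answer: 4, 5, 6, 7, 8, 9, 10, 11, 12, 13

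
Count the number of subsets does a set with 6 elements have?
Each element can be included or excluded: 2^6 = 64.
Final answer: 64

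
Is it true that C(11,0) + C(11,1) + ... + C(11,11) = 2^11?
True

Solution: Binomial theorem with x = y = 1: Σ C(11,i) = (1+1)^11 = 2^11 = 2,048. The statement holds.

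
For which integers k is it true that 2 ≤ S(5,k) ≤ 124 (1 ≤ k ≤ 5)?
2, 3, 4

Solution: S(5,1)=1; S(5,2)=15; S(5,3)=25; S(5,4)=10; S(5,5)=1. So valid k = 2, 3, 4.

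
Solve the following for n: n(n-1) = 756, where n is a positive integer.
28
n² − n − 756 = 0, so n = (1 ± √(1 + 4·756))/2 = (1 ± √3,025)/2 = (1 ± 55)/2, i.e. n = 28 or n = -27. Taking the positive root, n = 28 (check: 28×27 = 756).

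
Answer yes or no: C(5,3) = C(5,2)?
Yes
Symmetry C(n,k) = C(n,n-k): C(5,3) = 10 and C(5,2) = 10. Both sides agree, so the statement holds.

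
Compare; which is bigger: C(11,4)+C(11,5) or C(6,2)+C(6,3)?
C(11,4)+C(11,5)

First=792, Second=35.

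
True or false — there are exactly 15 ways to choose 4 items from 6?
True
C(6,4) = 15.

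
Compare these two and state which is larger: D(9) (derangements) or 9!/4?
D(9)

Working:
D(9) = (9-1)·[D(8) + D(7)] = 8·[14,833 + 1,854] = 133,496; 9!/4 = 362,880/4 = 90,720.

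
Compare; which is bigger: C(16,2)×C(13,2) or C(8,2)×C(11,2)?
C(16,2)×C(13,2)=9,360, C(8,2)×C(11,2)=1,540.
Final answer: C(16,2)×C(13,2)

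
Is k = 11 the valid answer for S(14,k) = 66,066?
Yes

S(14,11) = 11·S(13,11) + S(13,10) = 11·2,431 + 39,325 = 66,066, which equals 66,066.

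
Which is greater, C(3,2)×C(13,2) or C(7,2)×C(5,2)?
C(3,2)×C(13,2)
C(3,2)×C(13,2)=234, C(7,2)×C(5,2)=210.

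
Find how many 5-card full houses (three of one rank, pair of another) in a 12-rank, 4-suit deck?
3,168
Triple rank: 12. Triple suits: C(4,3)=4. Pair rank: 11. Pair suits: C(4,2)=6. Total: 3,168.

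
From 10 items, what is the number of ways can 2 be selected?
C(10,2) = 10! / (2! × (10-2)!)
         = 10! / (2! × 8!)
         = 45
Final answer: 45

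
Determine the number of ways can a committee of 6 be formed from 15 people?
5,005

Explanation: C(15,6) = 15! / (6! × (15-6)!)
         = 15! / (6! × 9!)
         = 5,005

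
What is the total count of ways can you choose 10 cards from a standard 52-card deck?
C(52,10) = 15,820,024,220.
Final answer: 15,820,024,220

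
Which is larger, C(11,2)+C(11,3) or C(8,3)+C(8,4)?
C(11,2)+C(11,3)

First=220, Second=126.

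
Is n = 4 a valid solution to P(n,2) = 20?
No

Reasoning: P(4,2) = 4·3 = 12, which does not equal 20.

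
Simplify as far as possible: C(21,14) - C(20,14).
77,520

Solution: C(21,14) - C(20,14) = C(20,13) = 77,520.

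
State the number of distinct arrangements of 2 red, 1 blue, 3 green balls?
60

Solution: Multinomial: 6!/(2! × 1! × 3!) = 60.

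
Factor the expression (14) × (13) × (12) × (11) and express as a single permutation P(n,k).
P(14,4) = 14!/(10)!

Explanation: Product of 4 consecutive descending integers starting at 14: P(14,4) = 14!/10! = 24,024.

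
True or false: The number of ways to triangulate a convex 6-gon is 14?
Triangulations of a convex 6-gon are counted by the Catalan number C_4: C_4 = C(8,4)/(4+1) = 70/5 = 14.
Final answer: True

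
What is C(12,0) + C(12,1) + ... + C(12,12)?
4,096

Working:
Sum of binomial coefficients = 2^12 = 4,096.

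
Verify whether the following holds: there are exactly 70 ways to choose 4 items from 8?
True

Working:
C(8,4) = 70.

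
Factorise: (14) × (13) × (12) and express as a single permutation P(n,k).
P(14,3) = 14!/(11)!

Product of 3 consecutive descending integers starting at 14: P(14,3) = 14!/11! = 2,184.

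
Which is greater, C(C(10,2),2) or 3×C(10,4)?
C(C(10,2),2)

C(C(10,2),2)=990, 3×C(10,4)=630.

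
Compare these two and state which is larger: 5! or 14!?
14!

5!=120, 14!=87,178,291,200. 14! > 5!.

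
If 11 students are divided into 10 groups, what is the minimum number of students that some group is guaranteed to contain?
2

Explanation: Pigeonhole: ⌈11/10⌉ = 2.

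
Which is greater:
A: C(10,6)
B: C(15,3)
B

Explanation: A=C(10,6)=210, B=C(15,3)=455.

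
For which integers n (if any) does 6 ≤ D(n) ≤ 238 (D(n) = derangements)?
4, 5

Working:
Using D(n) = (n−1)[D(n−1) + D(n−2)] with D(1)=0, D(2)=1: D(3)=2; D(4)=9; D(5)=44; D(6)=265. So valid n = 4, 5.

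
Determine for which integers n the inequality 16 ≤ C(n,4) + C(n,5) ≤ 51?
C(5,4)+C(5,5)=6; C(6,4)+C(6,5)=21; C(7,4)+C(7,5)=56. So valid n = 6.

Answer: 6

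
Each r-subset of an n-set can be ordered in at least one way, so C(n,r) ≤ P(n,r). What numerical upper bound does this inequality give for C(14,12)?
43,589,145,600

Solution: P(14,12) = 14·13·12·11·10·9·8·7·6·5·4·3 = 43,589,145,600, so C(14,12) ≤ 43,589,145,600. (The bound is loose by a factor of 12! = 479,001,600: C(14,12) = 43,589,145,600/479,001,600 = 91.)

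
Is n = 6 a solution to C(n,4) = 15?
Yes

Reasoning: C(6,4) = 6·5·4·3/4! = 360/24 = 15, which equals 15.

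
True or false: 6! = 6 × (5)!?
True

Explanation: By definition n! = n × (n-1)!, so 6! = 6 × 5!.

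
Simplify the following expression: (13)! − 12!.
5,748,019,200

(13)! − 12! = (13)·12! − 12! = (13−1)·12! = 12·12! = 5,748,019,200.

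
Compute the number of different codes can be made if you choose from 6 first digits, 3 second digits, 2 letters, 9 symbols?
By the multiplication principle: 6 × 3 × 2 × 9 = 324.
Final answer: 324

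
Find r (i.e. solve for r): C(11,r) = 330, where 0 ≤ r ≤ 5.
C(11,r) is increasing for 0 ≤ r ≤ 5. Stepping up (C(11,r+1) = C(11,r)·(11−r)/(r+1)): C(11,1) = 11, C(11,2) = 55, C(11,3) = 165, C(11,4) = 330 ✓. So r = 4.
Final answer: 4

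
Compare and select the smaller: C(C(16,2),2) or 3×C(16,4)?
3×C(16,4)

Explanation: C(C(16,2),2)=7,140, 3×C(16,4)=5,460.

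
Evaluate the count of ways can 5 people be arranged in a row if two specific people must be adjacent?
48

Explanation: Treat pair as unit: (5-1)! arrangements × 2 internal orders = 48.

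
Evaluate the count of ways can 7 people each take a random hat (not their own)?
1,854

Solution: Using D(n) = (n-1)[D(n-1) + D(n-2)]:
D(7) = (7-1) × [D(6) + D(5)]
      = 6 × [265 + 44]
      = 6 × 309
      = 1,854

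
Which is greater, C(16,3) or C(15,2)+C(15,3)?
Equal

Solution: By Pascal's identity: C(16,3) = C(15,2)+C(15,3) = 560. Equal.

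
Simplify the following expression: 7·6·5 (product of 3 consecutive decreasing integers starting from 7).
210

Reasoning: This is P(7,3) = 7!/(4)! = 210.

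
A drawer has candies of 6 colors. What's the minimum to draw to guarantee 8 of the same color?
Worst case: 7 of each = 42. One more: 43.
Final answer: 43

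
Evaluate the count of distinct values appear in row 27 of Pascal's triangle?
14

Row 27 has entries C(27,0)..C(27,27); by symmetry C(27,k)=C(27,27-k), giving 14 distinct values.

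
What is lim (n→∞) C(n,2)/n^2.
1/2
C(n,2) ≈ n^2/2! for large n. Limit = 1/2! = 1/2.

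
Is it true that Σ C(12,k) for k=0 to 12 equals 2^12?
True

Working:
Binomial theorem: Σ C(12,k) = (1+1)^12 = 2^12 = 4,096; RHS 2^12 = 4,096.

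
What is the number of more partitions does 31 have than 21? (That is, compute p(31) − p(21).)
6,050

Working:
Pentagonal recurrence p(n) = p(n−1) + p(n−2) − p(n−5) − p(n−7) + …: p(31) = p(30) + p(29) − p(26) − p(24) + p(19) + p(16) − p(9) − p(5) = 5,604 + 4,565 − 2,436 − 1,575 + 490 + 231 − 30 − 7 = 6,842.
p(21) = p(20) + p(19) − p(16) − p(14) + p(9) + p(6) = 627 + 490 − 231 − 135 + 30 + 11 = 792.
Difference = 6,842 − 792 = 6,050.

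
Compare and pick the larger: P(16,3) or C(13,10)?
P(16,3)

P(16,3)=3,360, C(13,10)=286.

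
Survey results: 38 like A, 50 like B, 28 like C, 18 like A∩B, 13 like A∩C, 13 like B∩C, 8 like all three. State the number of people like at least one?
80

Solution: |A∪B∪C| = 38+50+28-18-13-13+8 = 80.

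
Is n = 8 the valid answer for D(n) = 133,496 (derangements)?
No

Working:
D(8) = (8-1)·[D(7) + D(6)] = 7·[1,854 + 265] = 14,833, which does not equal 133,496.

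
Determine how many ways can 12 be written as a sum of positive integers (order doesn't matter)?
77

Working:
Pentagonal recurrence p(n) = p(n−1) + p(n−2) − p(n−5) − p(n−7) + …: p(12) = p(11) + p(10) − p(7) − p(5) + p(0) = 56 + 42 − 15 − 7 + 1 = 77.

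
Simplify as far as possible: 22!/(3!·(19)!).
This is C(22,3) = 1,540.

Answer: 1,540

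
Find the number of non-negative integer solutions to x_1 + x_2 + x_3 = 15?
136

Solution: C(15+3-1, 3-1) = 136.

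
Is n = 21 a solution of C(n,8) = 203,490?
Yes

C(21,8) = 21·20·19·18·17·16·15·14/8! = 8,204,716,800/40,320 = 203,490, which equals 203,490.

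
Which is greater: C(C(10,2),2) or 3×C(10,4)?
C(C(10,2),2)

C(C(10,2),2)=990, 3×C(10,4)=630.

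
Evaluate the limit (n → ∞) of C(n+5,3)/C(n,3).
1

Solution: Both numerator and denominator grow as n^3/3! for large n, so the ratio → 1.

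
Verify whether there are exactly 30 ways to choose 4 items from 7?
False

Working:
C(7,4) = 35 ≠ 30.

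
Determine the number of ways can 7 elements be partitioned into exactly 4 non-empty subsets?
This equals S(7,4), the Stirling number of the 2nd kind.
Using the Stirling recurrence: S(n,k) = k·S(n-1,k) + S(n-1,k-1)
S(7,4) = 4·S(6,4) + S(6,3)
         = 4·65 + 90
         = 260 + 90
         = 350

Answer: 350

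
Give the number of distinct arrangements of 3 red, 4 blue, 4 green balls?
11,550

Solution: Multinomial: 11!/(3! × 4! × 4!) = 11,550.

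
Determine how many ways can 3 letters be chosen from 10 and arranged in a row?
720

Explanation: P(10,3) = 10!/(10-3)! = 720.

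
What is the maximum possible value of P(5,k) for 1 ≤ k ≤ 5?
P(5,k) increases in k, so maximum at k = 5: 5! = 120.
Final answer: 120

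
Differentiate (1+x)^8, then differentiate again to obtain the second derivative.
56(1+x)^6

Explanation: First derivative: 8(1+x)^{7}. Second derivative: 8·7·(1+x)^{6} = 56(1+x)^{6}.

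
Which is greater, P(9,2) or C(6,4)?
P(9,2)

P(9,2)=72, C(6,4)=15.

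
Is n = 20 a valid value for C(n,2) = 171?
No
C(20,2) = 20·19/2! = 380/2 = 190, which does not equal 171.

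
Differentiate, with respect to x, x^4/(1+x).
(4x^3(1+x) - x^4)/(1+x)²
Quotient rule: [4x^{3}(1+x) - x^4]/(1+x)².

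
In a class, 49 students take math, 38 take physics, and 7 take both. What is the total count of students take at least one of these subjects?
80

Working:
|A∪B| = |A|+|B|-|A∩B| = 49+38-7 = 80.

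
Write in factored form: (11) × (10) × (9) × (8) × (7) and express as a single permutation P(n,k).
P(11,5) = 11!/(6)!
Product of 5 consecutive descending integers starting at 11: P(11,5) = 11!/6! = 55,440.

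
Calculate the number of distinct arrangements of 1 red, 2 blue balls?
3

Multinomial: 3!/(1! × 2!) = 3.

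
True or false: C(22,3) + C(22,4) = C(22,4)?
Pascal's identity gives C(23,4) = 8,855, whereas C(22,4) = 7,315.

Answer: False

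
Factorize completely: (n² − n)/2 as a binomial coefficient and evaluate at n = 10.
(n² − n)/2 = n(n−1)/2 = C(n,2). At n = 10: C(10,2) = 45.

Answer: C(n,2); C(10,2) = 45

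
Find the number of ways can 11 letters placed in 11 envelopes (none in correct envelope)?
14,684,570

Working:
Using D(n) = (n-1)[D(n-1) + D(n-2)]:
D(11) = (11-1) × [D(10) + D(9)]
      = 10 × [1334961 + 133496]
      = 10 × 1468457
      = 14,684,570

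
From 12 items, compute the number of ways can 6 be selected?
924

C(12,6) = 12! / (6! × (12-6)!)
         = 12! / (6! × 6!)
         = 924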